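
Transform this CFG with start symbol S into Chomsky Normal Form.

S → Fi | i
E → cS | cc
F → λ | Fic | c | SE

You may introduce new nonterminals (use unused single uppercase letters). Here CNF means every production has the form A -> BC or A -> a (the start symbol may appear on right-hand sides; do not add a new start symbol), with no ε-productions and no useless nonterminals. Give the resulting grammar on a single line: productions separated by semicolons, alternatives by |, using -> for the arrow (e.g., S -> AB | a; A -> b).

S -> i | FB; A -> c; B -> i; C -> BA; E -> AA | AS; F -> c | BA | FC | SE

Nullable: {F}; after ε-elimination: S -> i | Fi; E -> cS | cc; F -> c | SE | ic | Fic.
No unit productions to eliminate.
TERM: introduce A -> c, B -> i and substitute in every rule of length ≥2.
BIN: F -> FBA becomes F -> FC, C -> BA.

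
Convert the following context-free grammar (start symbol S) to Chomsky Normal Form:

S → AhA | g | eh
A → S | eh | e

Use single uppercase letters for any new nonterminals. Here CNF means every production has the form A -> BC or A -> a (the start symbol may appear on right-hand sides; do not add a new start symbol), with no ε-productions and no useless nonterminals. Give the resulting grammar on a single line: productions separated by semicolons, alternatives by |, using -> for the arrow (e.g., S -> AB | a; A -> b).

S -> g | AE | CB; A -> e | g | AD | CB; B -> h; C -> e; D -> BA; E -> BA

No ε-productions.
After unit-elimination: S -> g | eh | AhA; A -> e | g | eh | AhA.
TERM: introduce C -> e, B -> h and substitute in every rule of length ≥2.
BIN: A -> ABA becomes A -> AD, D -> BA; S -> ABA becomes S -> AE, E -> BA.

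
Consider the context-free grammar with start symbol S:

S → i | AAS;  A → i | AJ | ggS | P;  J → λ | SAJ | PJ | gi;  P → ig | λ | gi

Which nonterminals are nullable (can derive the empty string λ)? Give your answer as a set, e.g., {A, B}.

Directly nullable (have an ε-rule): {J, P}.
A is nullable via A -> P (every symbol on the right is already known nullable).
Not nullable: S — each has a terminal in every rule's right-hand side or depends on a non-nullable symbol.

{A, J, P}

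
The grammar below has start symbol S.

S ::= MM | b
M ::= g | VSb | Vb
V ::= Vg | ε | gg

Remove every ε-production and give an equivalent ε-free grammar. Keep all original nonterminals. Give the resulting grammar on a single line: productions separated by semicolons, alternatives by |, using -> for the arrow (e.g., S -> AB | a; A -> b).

Nullable set: {V}.
M -> VSb: V nullable, giving Sb | VSb.
M -> Vb: V nullable, giving Vb | b.
Drop V -> ε.
V -> Vg: V nullable, giving Vg | g.
Unchanged (no nullable symbols): S -> MM; S -> b; M -> g; V -> gg.

S -> b | MM; M -> b | g | Sb | Vb | VSb; V -> g | Vg | gg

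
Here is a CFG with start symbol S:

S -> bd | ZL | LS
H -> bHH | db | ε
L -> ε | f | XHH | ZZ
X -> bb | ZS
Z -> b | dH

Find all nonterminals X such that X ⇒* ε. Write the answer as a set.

{H, L}

Directly nullable (have an ε-rule): {H, L}.
Not nullable: S, X, Z — each has a terminal in every rule's right-hand side or depends on a non-nullable symbol.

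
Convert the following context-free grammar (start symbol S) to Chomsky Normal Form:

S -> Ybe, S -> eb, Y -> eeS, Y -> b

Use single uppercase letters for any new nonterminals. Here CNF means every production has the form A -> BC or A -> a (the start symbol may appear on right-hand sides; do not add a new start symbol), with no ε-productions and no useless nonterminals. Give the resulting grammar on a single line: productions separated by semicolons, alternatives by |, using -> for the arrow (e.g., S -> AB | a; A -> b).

No ε-productions.
No unit productions to eliminate.
TERM: introduce A -> b, B -> e and substitute in every rule of length ≥2.
BIN: S -> YAB becomes S -> YC, C -> AB; Y -> BBS becomes Y -> BD, D -> BS.

S -> BA | YC; A -> b; B -> e; C -> AB; D -> BS; Y -> b | BD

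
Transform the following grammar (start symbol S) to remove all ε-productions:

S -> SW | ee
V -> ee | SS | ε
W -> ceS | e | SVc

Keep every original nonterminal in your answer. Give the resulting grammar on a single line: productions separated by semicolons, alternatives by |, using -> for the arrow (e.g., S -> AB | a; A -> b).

Nullable set: {V}.
Drop V -> ε.
W -> SVc: V nullable, giving SVc | Sc.
Unchanged (no nullable symbols): S -> SW; S -> ee; V -> SS; V -> ee; W -> ceS; W -> e.

S -> SW | ee; V -> SS | ee; W -> e | Sc | SVc | ceS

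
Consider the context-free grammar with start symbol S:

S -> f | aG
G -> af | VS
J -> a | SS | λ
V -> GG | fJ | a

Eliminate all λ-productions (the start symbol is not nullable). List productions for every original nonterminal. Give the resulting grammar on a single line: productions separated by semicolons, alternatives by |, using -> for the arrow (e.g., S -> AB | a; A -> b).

S -> f | aG; G -> VS | af; J -> a | SS; V -> a | f | GG | fJ

Nullable set: {J}.
Drop J -> λ.
V -> fJ: J nullable, giving f | fJ.
Unchanged (no nullable symbols): S -> aG; S -> f; G -> VS; G -> af; J -> SS; J -> a; V -> GG; V -> a.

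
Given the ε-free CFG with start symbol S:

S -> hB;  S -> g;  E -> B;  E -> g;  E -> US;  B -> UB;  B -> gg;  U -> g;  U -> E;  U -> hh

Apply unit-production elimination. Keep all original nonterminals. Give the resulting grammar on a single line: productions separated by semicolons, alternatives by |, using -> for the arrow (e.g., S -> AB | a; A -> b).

S -> g | hB; B -> UB | gg; E -> g | UB | US | gg; U -> g | UB | US | gg | hh

Unit productions: E->B, U->E.
Unit pairs (A ⇒* B via units): (E,B), (U,B), (U,E).
S: inherits non-unit rules of {S} → g | hB.
B: inherits non-unit rules of {B} → UB | gg.
E: inherits non-unit rules of {B, E} → UB | US | g | gg.
U: inherits non-unit rules of {B, E, U} → UB | US | g | gg | hh.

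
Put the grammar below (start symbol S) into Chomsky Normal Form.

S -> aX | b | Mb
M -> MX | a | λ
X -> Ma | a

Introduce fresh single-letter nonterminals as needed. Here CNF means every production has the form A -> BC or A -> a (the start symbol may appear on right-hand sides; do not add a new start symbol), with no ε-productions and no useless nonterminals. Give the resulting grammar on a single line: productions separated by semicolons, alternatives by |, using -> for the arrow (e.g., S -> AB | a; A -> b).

S -> b | AX | MB; A -> a; B -> b; M -> a | MA | MX; X -> a | MA

Nullable: {M}; after ε-elimination: S -> b | Mb | aX; M -> X | a | MX; X -> a | Ma.
After unit-elimination: S -> b | Mb | aX; M -> a | MX | Ma; X -> a | Ma.
TERM: introduce A -> a, B -> b and substitute in every rule of length ≥2.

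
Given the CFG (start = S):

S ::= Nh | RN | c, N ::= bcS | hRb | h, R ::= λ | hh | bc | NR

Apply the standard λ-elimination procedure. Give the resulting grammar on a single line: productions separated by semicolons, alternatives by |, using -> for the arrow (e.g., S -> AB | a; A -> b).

S -> N | c | Nh | RN; N -> h | hb | bcS | hRb; R -> N | NR | bc | hh

Nullable set: {R}.
S -> RN: R nullable, giving N | RN.
N -> hRb: R nullable, giving hRb | hb.
Drop R -> λ.
R -> NR: R nullable, giving N | NR.
Unchanged (no nullable symbols): S -> Nh; S -> c; N -> bcS; N -> h; R -> bc; R -> hh.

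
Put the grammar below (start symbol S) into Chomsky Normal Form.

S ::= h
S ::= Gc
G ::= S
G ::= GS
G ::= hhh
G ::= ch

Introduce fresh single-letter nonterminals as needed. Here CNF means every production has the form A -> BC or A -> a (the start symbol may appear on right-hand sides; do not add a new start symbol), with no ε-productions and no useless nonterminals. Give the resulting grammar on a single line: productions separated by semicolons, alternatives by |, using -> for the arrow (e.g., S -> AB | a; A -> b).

S -> h | GA; A -> c; B -> h; C -> BB; G -> h | AB | BC | GA | GS

No ε-productions.
After unit-elimination: S -> h | Gc; G -> h | GS | Gc | ch | hhh.
TERM: introduce A -> c, B -> h and substitute in every rule of length ≥2.
BIN: G -> BBB becomes G -> BC, C -> BB.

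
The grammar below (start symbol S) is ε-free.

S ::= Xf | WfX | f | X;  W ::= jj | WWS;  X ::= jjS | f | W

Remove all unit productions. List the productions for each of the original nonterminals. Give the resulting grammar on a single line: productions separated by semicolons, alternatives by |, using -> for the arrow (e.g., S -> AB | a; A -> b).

Unit productions: S->X, X->W.
Unit pairs (A ⇒* B via units): (S,W), (S,X), (X,W).
S: inherits non-unit rules of {S, W, X} → WWS | WfX | Xf | f | jj | jjS.
W: inherits non-unit rules of {W} → WWS | jj.
X: inherits non-unit rules of {W, X} → WWS | f | jj | jjS.

S -> f | Xf | jj | WWS | WfX | jjS; W -> jj | WWS; X -> f | jj | WWS | jjS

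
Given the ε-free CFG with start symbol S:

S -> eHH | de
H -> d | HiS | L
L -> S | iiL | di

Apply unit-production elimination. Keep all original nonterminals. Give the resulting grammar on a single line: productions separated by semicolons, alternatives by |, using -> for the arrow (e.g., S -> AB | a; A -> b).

S -> de | eHH; H -> d | de | di | HiS | eHH | iiL; L -> de | di | eHH | iiL

Unit productions: H->L, L->S.
Unit pairs (A ⇒* B via units): (H,L), (H,S), (L,S).
S: inherits non-unit rules of {S} → de | eHH.
H: inherits non-unit rules of {H, L, S} → HiS | d | de | di | eHH | iiL.
L: inherits non-unit rules of {L, S} → de | di | eHH | iiL.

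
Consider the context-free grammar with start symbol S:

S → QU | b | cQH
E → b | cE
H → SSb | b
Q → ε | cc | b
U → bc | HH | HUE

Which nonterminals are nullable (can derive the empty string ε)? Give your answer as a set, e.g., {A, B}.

{Q}

Directly nullable (have an ε-rule): {Q}.
Not nullable: E, H, S, U — each has a terminal in every rule's right-hand side or depends on a non-nullable symbol.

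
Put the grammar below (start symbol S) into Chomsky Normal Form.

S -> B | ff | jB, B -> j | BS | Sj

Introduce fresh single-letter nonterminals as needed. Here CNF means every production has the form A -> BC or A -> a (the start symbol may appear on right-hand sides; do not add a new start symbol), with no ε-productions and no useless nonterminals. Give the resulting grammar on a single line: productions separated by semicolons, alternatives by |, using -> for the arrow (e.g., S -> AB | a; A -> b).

S -> j | AB | BS | CC | SA; A -> j; B -> j | BS | SA; C -> f

No ε-productions.
After unit-elimination: S -> j | BS | Sj | ff | jB; B -> j | BS | Sj.
TERM: introduce C -> f, A -> j and substitute in every rule of length ≥2.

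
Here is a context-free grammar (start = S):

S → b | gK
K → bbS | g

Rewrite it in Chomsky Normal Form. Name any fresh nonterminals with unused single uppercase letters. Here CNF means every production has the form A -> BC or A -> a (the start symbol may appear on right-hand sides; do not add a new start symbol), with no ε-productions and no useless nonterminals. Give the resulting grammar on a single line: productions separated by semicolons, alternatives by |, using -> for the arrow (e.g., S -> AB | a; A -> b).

S -> b | BK; A -> b; B -> g; C -> AS; K -> g | AC

No ε-productions.
No unit productions to eliminate.
TERM: introduce A -> b, B -> g and substitute in every rule of length ≥2.
BIN: K -> AAS becomes K -> AC, C -> AS.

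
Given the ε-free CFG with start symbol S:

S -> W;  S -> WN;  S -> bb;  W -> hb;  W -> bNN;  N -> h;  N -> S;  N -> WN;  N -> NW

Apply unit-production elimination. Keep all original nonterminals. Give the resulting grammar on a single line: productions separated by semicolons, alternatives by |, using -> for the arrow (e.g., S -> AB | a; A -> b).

S -> WN | bb | hb | bNN; N -> h | NW | WN | bb | hb | bNN; W -> hb | bNN

Unit productions: N->S, S->W.
Unit pairs (A ⇒* B via units): (N,S), (N,W), (S,W).
S: inherits non-unit rules of {S, W} → WN | bNN | bb | hb.
N: inherits non-unit rules of {N, S, W} → NW | WN | bNN | bb | h | hb.
W: inherits non-unit rules of {W} → bNN | hb.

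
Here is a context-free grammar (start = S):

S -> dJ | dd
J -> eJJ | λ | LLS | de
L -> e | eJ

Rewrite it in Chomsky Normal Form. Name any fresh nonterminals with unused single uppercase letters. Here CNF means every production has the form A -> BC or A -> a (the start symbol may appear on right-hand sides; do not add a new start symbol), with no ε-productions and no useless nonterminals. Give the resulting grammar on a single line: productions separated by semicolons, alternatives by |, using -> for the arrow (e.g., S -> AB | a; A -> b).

Nullable: {J}; after ε-elimination: S -> d | dJ | dd; J -> e | de | eJ | LLS | eJJ; L -> e | eJ.
No unit productions to eliminate.
TERM: introduce A -> d, B -> e and substitute in every rule of length ≥2.
BIN: J -> BJJ becomes J -> BC, C -> JJ; J -> LLS becomes J -> LD, D -> LS.

S -> d | AA | AJ; A -> d; B -> e; C -> JJ; D -> LS; J -> e | AB | BC | BJ | LD; L -> e | BJ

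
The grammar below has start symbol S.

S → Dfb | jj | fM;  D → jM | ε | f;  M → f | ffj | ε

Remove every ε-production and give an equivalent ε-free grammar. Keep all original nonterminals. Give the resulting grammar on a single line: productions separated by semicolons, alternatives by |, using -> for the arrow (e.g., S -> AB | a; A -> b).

S -> f | fM | fb | jj | Dfb; D -> f | j | jM; M -> f | ffj

Nullable set: {D, M}.
S -> Dfb: D nullable, giving Dfb | fb.
S -> fM: M nullable, giving f | fM.
Drop D -> ε.
D -> jM: M nullable, giving j | jM.
Drop M -> ε.
Unchanged (no nullable symbols): S -> jj; D -> f; M -> f; M -> ffj.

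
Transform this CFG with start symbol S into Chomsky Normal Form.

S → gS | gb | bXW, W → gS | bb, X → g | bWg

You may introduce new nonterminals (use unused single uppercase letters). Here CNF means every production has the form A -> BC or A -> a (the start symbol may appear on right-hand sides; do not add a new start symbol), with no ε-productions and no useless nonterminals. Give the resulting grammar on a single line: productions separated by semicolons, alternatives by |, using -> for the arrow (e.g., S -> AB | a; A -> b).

No ε-productions.
No unit productions to eliminate.
TERM: introduce A -> b, B -> g and substitute in every rule of length ≥2.
BIN: S -> AXW becomes S -> AC, C -> XW; X -> AWB becomes X -> AD, D -> WB.

S -> AC | BA | BS; A -> b; B -> g; C -> XW; D -> WB; W -> AA | BS; X -> g | AD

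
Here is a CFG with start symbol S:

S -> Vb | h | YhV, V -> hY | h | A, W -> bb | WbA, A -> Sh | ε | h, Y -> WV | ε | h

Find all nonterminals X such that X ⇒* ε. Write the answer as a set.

{A, V, Y}

Directly nullable (have an ε-rule): {A, Y}.
V is nullable via V -> A (every symbol on the right is already known nullable).
Not nullable: S, W — each has a terminal in every rule's right-hand side or depends on a non-nullable symbol.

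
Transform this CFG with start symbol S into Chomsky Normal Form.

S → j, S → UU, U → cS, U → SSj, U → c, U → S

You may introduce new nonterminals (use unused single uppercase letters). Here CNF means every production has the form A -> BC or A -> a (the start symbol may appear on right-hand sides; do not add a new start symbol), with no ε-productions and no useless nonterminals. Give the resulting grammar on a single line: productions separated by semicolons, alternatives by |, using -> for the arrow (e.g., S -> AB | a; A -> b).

No ε-productions.
After unit-elimination: S -> j | UU; U -> c | j | UU | cS | SSj.
TERM: introduce B -> c, A -> j and substitute in every rule of length ≥2.
BIN: U -> SSA becomes U -> SC, C -> SA.

S -> j | UU; A -> j; B -> c; C -> SA; U -> c | j | BS | SC | UU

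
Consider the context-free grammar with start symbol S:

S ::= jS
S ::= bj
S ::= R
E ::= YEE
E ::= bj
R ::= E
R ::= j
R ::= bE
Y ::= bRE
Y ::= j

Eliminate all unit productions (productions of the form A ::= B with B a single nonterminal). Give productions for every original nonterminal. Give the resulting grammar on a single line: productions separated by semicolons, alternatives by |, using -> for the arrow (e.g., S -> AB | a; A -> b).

S -> j | bE | bj | jS | YEE; E -> bj | YEE; R -> j | bE | bj | YEE; Y -> j | bRE

Unit productions: R->E, S->R.
Unit pairs (A ⇒* B via units): (R,E), (S,E), (S,R).
S: inherits non-unit rules of {E, R, S} → YEE | bE | bj | j | jS.
E: inherits non-unit rules of {E} → YEE | bj.
R: inherits non-unit rules of {E, R} → YEE | bE | bj | j.
Y: inherits non-unit rules of {Y} → bRE | j.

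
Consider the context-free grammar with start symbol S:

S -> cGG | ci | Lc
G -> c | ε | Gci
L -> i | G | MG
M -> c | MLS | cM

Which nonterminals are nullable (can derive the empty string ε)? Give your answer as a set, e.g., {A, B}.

Directly nullable (have an ε-rule): {G}.
L is nullable via L -> G (every symbol on the right is already known nullable).
Not nullable: M, S — each has a terminal in every rule's right-hand side or depends on a non-nullable symbol.

{G, L}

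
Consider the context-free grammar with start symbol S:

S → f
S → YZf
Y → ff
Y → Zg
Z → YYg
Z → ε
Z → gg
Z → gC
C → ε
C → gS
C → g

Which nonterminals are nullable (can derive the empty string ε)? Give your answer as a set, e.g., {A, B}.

Directly nullable (have an ε-rule): {C, Z}.
Not nullable: S, Y — each has a terminal in every rule's right-hand side or depends on a non-nullable symbol.

{C, Z}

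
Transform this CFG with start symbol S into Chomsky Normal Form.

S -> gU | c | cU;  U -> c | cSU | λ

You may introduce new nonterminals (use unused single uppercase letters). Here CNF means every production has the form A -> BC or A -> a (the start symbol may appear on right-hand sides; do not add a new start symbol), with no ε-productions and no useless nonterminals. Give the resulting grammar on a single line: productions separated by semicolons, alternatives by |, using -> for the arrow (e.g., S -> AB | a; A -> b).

S -> c | g | AU | BU; A -> c; B -> g; C -> SU; U -> c | AC | AS

Nullable: {U}; after ε-elimination: S -> c | g | cU | gU; U -> c | cS | cSU.
No unit productions to eliminate.
TERM: introduce A -> c, B -> g and substitute in every rule of length ≥2.
BIN: U -> ASU becomes U -> AC, C -> SU.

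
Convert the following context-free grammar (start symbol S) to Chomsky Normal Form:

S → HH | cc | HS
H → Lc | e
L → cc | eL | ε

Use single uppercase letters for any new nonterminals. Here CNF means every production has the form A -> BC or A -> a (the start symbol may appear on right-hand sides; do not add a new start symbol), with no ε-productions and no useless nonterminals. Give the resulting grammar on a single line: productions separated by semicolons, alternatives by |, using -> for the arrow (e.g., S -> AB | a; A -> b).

S -> AA | HH | HS; A -> c; B -> e; H -> c | e | LA; L -> e | AA | BL

Nullable: {L}; after ε-elimination: S -> HH | HS | cc; H -> c | e | Lc; L -> e | cc | eL.
No unit productions to eliminate.
TERM: introduce A -> c, B -> e and substitute in every rule of length ≥2.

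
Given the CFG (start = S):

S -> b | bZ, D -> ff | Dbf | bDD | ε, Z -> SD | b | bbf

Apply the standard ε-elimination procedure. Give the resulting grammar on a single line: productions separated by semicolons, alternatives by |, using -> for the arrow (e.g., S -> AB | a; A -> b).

S -> b | bZ; D -> b | bD | bf | ff | Dbf | bDD; Z -> S | b | SD | bbf

Nullable set: {D}.
Drop D -> ε.
D -> Dbf: D nullable, giving Dbf | bf.
D -> bDD: D, D nullable, giving b | bD | bDD.
Z -> SD: D nullable, giving S | SD.
Unchanged (no nullable symbols): S -> b; S -> bZ; D -> ff; Z -> b; Z -> bbf.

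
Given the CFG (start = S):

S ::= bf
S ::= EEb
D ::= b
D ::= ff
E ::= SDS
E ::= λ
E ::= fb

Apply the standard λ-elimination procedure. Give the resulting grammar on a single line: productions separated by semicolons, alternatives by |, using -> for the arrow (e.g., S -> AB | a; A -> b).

Nullable set: {E}.
S -> EEb: E, E nullable, giving EEb | Eb | b.
Drop E -> λ.
Unchanged (no nullable symbols): S -> bf; D -> b; D -> ff; E -> SDS; E -> fb.

S -> b | Eb | bf | EEb; D -> b | ff; E -> fb | SDS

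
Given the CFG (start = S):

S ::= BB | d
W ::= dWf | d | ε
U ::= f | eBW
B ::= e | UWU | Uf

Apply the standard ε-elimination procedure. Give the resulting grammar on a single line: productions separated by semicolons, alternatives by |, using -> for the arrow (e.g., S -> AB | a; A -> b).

S -> d | BB; B -> e | UU | Uf | UWU; U -> f | eB | eBW; W -> d | df | dWf

Nullable set: {W}.
B -> UWU: W nullable, giving UU | UWU.
U -> eBW: W nullable, giving eB | eBW.
Drop W -> ε.
W -> dWf: W nullable, giving dWf | df.
Unchanged (no nullable symbols): S -> BB; S -> d; B -> Uf; B -> e; U -> f; W -> d.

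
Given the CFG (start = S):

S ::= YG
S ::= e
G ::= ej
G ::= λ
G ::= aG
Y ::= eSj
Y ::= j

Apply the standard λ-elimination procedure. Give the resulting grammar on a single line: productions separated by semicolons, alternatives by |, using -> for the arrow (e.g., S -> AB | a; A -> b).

Nullable set: {G}.
S -> YG: G nullable, giving Y | YG.
Drop G -> λ.
G -> aG: G nullable, giving a | aG.
Unchanged (no nullable symbols): S -> e; G -> ej; Y -> eSj; Y -> j.

S -> Y | e | YG; G -> a | aG | ej; Y -> j | eSj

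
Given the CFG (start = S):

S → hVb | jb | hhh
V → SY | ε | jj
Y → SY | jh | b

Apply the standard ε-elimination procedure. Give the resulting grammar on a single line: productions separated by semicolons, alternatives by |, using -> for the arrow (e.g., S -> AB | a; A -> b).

S -> hb | jb | hVb | hhh; V -> SY | jj; Y -> b | SY | jh

Nullable set: {V}.
S -> hVb: V nullable, giving hVb | hb.
Drop V -> ε.
Unchanged (no nullable symbols): S -> hhh; S -> jb; V -> SY; V -> jj; Y -> SY; Y -> b; Y -> jh.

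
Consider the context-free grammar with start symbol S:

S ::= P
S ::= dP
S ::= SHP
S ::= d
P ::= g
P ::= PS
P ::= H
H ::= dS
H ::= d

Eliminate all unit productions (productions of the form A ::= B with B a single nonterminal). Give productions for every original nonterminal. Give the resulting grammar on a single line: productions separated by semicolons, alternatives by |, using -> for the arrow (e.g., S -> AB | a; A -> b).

Unit productions: P->H, S->P.
Unit pairs (A ⇒* B via units): (P,H), (S,H), (S,P).
S: inherits non-unit rules of {H, P, S} → PS | SHP | d | dP | dS | g.
H: inherits non-unit rules of {H} → d | dS.
P: inherits non-unit rules of {H, P} → PS | d | dS | g.

S -> d | g | PS | dP | dS | SHP; H -> d | dS; P -> d | g | PS | dS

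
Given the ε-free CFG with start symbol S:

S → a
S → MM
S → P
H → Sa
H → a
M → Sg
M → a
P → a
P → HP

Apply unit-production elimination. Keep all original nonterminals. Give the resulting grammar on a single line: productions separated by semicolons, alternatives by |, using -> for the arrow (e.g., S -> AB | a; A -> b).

S -> a | HP | MM; H -> a | Sa; M -> a | Sg; P -> a | HP

Unit productions: S->P.
Unit pairs (A ⇒* B via units): (S,P).
S: inherits non-unit rules of {P, S} → HP | MM | a.
H: inherits non-unit rules of {H} → Sa | a.
M: inherits non-unit rules of {M} → Sg | a.
P: inherits non-unit rules of {P} → HP | a.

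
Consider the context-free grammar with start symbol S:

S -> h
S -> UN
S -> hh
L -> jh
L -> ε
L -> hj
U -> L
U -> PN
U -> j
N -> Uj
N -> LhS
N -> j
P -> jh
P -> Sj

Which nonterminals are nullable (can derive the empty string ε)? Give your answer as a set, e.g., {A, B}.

Directly nullable (have an ε-rule): {L}.
U is nullable via U -> L (every symbol on the right is already known nullable).
Not nullable: N, P, S — each has a terminal in every rule's right-hand side or depends on a non-nullable symbol.

{L, U}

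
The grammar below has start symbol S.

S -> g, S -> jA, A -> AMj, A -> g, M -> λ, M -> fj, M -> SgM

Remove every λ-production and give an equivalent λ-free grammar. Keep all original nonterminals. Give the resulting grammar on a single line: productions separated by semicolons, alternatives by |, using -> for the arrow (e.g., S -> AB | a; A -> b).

S -> g | jA; A -> g | Aj | AMj; M -> Sg | fj | SgM

Nullable set: {M}.
A -> AMj: M nullable, giving AMj | Aj.
Drop M -> λ.
M -> SgM: M nullable, giving Sg | SgM.
Unchanged (no nullable symbols): S -> g; S -> jA; A -> g; M -> fj.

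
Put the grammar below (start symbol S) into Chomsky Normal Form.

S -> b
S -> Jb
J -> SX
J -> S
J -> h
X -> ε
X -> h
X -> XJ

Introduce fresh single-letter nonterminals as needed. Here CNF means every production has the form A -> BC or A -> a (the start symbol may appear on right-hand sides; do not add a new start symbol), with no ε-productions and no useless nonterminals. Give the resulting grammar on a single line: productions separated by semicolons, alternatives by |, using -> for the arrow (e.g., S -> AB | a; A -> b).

Nullable: {X}; after ε-elimination: S -> b | Jb; J -> S | h | SX; X -> J | h | XJ.
After unit-elimination: S -> b | Jb; J -> b | h | Jb | SX; X -> b | h | Jb | SX | XJ.
TERM: introduce A -> b and substitute in every rule of length ≥2.

S -> b | JA; A -> b; J -> b | h | JA | SX; X -> b | h | JA | SX | XJ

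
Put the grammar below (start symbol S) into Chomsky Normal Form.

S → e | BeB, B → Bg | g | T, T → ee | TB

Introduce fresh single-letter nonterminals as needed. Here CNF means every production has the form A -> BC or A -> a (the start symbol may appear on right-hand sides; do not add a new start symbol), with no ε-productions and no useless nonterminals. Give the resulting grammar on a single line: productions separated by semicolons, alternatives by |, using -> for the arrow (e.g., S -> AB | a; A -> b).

No ε-productions.
After unit-elimination: S -> e | BeB; B -> g | Bg | TB | ee; T -> TB | ee.
TERM: introduce C -> e, A -> g and substitute in every rule of length ≥2.
BIN: S -> BCB becomes S -> BD, D -> CB.

S -> e | BD; A -> g; B -> g | BA | CC | TB; C -> e; D -> CB; T -> CC | TB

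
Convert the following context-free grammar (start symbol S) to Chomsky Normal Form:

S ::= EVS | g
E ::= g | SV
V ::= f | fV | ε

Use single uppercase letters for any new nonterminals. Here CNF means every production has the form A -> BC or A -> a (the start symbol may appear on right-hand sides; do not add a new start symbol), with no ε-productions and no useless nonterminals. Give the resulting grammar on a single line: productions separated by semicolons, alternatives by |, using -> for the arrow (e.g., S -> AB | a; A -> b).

Nullable: {V}; after ε-elimination: S -> g | ES | EVS; E -> S | g | SV; V -> f | fV.
After unit-elimination: S -> g | ES | EVS; E -> g | ES | SV | EVS; V -> f | fV.
TERM: introduce A -> f and substitute in every rule of length ≥2.
BIN: E -> EVS becomes E -> EB, B -> VS; S -> EVS becomes S -> EC, C -> VS.

S -> g | EC | ES; A -> f; B -> VS; C -> VS; E -> g | EB | ES | SV; V -> f | AV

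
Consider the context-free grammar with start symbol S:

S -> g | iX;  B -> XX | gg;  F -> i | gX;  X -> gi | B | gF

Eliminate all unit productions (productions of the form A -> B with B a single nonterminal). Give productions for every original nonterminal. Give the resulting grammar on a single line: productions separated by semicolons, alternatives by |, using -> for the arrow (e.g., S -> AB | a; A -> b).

Unit productions: X->B.
Unit pairs (A ⇒* B via units): (X,B).
S: inherits non-unit rules of {S} → g | iX.
B: inherits non-unit rules of {B} → XX | gg.
F: inherits non-unit rules of {F} → gX | i.
X: inherits non-unit rules of {B, X} → XX | gF | gg | gi.

S -> g | iX; B -> XX | gg; F -> i | gX; X -> XX | gF | gg | gi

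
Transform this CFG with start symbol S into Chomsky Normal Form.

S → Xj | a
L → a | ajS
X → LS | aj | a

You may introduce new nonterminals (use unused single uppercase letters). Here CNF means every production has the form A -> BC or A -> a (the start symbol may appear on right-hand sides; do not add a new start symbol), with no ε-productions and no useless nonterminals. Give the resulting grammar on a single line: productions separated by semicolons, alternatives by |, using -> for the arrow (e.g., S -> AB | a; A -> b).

S -> a | XB; A -> a; B -> j; C -> BS; L -> a | AC; X -> a | AB | LS

No ε-productions.
No unit productions to eliminate.
TERM: introduce A -> a, B -> j and substitute in every rule of length ≥2.
BIN: L -> ABS becomes L -> AC, C -> BS.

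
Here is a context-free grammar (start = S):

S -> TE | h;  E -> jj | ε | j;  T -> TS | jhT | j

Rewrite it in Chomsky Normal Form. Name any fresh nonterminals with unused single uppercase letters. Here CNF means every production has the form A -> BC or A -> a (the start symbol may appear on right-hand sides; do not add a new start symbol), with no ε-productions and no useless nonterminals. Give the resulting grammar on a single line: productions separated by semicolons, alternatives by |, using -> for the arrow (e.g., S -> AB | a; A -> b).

S -> h | j | AC | TE | TS; A -> j; B -> h; C -> BT; D -> BT; E -> j | AA; T -> j | AD | TS

Nullable: {E}; after ε-elimination: S -> T | h | TE; E -> j | jj; T -> j | TS | jhT.
After unit-elimination: S -> h | j | TE | TS | jhT; E -> j | jj; T -> j | TS | jhT.
TERM: introduce B -> h, A -> j and substitute in every rule of length ≥2.
BIN: S -> ABT becomes S -> AC, C -> BT; T -> ABT becomes T -> AD, D -> BT.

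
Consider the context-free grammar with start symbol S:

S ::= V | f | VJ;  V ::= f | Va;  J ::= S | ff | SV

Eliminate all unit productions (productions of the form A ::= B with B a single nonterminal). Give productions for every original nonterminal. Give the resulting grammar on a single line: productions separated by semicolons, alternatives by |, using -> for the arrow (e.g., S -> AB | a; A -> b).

S -> f | VJ | Va; J -> f | SV | VJ | Va | ff; V -> f | Va

Unit productions: J->S, S->V.
Unit pairs (A ⇒* B via units): (J,S), (J,V), (S,V).
S: inherits non-unit rules of {S, V} → VJ | Va | f.
J: inherits non-unit rules of {J, S, V} → SV | VJ | Va | f | ff.
V: inherits non-unit rules of {V} → Va | f.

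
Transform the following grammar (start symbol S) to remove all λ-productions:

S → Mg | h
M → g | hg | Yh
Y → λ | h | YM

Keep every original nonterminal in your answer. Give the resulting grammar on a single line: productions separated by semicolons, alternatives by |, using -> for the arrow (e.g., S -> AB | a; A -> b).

S -> h | Mg; M -> g | h | Yh | hg; Y -> M | h | YM

Nullable set: {Y}.
M -> Yh: Y nullable, giving Yh | h.
Drop Y -> λ.
Y -> YM: Y nullable, giving M | YM.
Unchanged (no nullable symbols): S -> Mg; S -> h; M -> g; M -> hg; Y -> h.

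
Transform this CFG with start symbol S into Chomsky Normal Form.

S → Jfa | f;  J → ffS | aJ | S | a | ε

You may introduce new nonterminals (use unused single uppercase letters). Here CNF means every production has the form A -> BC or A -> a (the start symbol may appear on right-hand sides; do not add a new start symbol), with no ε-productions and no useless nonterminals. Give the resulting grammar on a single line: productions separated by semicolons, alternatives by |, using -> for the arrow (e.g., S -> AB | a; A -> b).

Nullable: {J}; after ε-elimination: S -> f | fa | Jfa; J -> S | a | aJ | ffS.
After unit-elimination: S -> f | fa | Jfa; J -> a | f | aJ | fa | Jfa | ffS.
TERM: introduce B -> a, A -> f and substitute in every rule of length ≥2.
BIN: J -> AAS becomes J -> AC, C -> AS; J -> JAB becomes J -> JD, D -> AB; S -> JAB becomes S -> JE, E -> AB.

S -> f | AB | JE; A -> f; B -> a; C -> AS; D -> AB; E -> AB; J -> a | f | AB | AC | BJ | JD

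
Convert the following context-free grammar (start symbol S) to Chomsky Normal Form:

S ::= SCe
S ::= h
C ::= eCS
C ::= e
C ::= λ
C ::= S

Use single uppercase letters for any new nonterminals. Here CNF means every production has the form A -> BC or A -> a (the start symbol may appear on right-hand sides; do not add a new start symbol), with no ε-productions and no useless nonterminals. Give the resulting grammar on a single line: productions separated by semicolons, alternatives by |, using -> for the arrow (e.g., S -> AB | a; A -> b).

Nullable: {C}; after ε-elimination: S -> h | Se | SCe; C -> S | e | eS | eCS.
After unit-elimination: S -> h | Se | SCe; C -> e | h | Se | eS | SCe | eCS.
TERM: introduce A -> e and substitute in every rule of length ≥2.
BIN: C -> ACS becomes C -> AB, B -> CS; C -> SCA becomes C -> SD, D -> CA; S -> SCA becomes S -> SE, E -> CA.

S -> h | SA | SE; A -> e; B -> CS; C -> e | h | AB | AS | SA | SD; D -> CA; E -> CA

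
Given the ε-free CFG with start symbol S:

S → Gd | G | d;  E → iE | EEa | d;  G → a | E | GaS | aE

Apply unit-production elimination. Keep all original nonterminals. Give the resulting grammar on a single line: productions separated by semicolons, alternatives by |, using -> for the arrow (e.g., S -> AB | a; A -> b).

Unit productions: G->E, S->G.
Unit pairs (A ⇒* B via units): (G,E), (S,E), (S,G).
S: inherits non-unit rules of {E, G, S} → EEa | GaS | Gd | a | aE | d | iE.
E: inherits non-unit rules of {E} → EEa | d | iE.
G: inherits non-unit rules of {E, G} → EEa | GaS | a | aE | d | iE.

S -> a | d | Gd | aE | iE | EEa | GaS; E -> d | iE | EEa; G -> a | d | aE | iE | EEa | GaS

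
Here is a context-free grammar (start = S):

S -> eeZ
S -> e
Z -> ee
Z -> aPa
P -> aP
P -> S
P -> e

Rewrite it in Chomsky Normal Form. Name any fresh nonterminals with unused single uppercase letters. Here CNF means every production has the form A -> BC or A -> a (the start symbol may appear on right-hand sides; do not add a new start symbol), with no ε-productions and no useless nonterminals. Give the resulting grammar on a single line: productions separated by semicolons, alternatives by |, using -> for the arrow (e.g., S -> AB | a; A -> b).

S -> e | BD; A -> a; B -> e; C -> BZ; D -> BZ; E -> PA; P -> e | AP | BC; Z -> AE | BB

No ε-productions.
After unit-elimination: S -> e | eeZ; P -> e | aP | eeZ; Z -> ee | aPa.
TERM: introduce A -> a, B -> e and substitute in every rule of length ≥2.
BIN: P -> BBZ becomes P -> BC, C -> BZ; S -> BBZ becomes S -> BD, D -> BZ; Z -> APA becomes Z -> AE, E -> PA.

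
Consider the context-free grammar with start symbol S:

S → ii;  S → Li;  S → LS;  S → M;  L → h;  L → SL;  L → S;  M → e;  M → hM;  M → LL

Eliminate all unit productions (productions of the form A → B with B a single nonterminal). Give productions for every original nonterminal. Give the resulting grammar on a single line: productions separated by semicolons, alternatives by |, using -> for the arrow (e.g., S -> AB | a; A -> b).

Unit productions: L->S, S->M.
Unit pairs (A ⇒* B via units): (L,M), (L,S), (S,M).
S: inherits non-unit rules of {M, S} → LL | LS | Li | e | hM | ii.
L: inherits non-unit rules of {L, M, S} → LL | LS | Li | SL | e | h | hM | ii.
M: inherits non-unit rules of {M} → LL | e | hM.

S -> e | LL | LS | Li | hM | ii; L -> e | h | LL | LS | Li | SL | hM | ii; M -> e | LL | hM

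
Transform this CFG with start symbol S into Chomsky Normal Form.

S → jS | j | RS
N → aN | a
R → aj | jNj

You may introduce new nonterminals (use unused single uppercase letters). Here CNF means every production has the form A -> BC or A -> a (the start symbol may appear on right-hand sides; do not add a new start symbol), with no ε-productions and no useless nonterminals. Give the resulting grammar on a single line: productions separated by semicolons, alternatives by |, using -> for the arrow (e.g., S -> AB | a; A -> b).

No ε-productions.
No unit productions to eliminate.
TERM: introduce A -> a, B -> j and substitute in every rule of length ≥2.
BIN: R -> BNB becomes R -> BC, C -> NB.

S -> j | BS | RS; A -> a; B -> j; C -> NB; N -> a | AN; R -> AB | BC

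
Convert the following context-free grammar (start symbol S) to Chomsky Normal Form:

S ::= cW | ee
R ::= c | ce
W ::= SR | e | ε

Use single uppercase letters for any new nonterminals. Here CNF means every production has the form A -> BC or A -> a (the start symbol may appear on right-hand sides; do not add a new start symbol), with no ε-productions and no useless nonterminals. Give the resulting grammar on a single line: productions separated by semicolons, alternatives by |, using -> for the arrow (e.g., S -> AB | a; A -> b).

S -> c | AW | BB; A -> c; B -> e; R -> c | AB; W -> e | SR

Nullable: {W}; after ε-elimination: S -> c | cW | ee; R -> c | ce; W -> e | SR.
No unit productions to eliminate.
TERM: introduce A -> c, B -> e and substitute in every rule of length ≥2.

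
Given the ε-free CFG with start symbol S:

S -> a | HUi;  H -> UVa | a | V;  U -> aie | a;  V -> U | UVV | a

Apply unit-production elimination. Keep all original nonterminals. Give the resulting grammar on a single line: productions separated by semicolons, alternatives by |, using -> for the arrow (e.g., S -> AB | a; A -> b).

Unit productions: H->V, V->U.
Unit pairs (A ⇒* B via units): (H,U), (H,V), (V,U).
S: inherits non-unit rules of {S} → HUi | a.
H: inherits non-unit rules of {H, U, V} → UVV | UVa | a | aie.
U: inherits non-unit rules of {U} → a | aie.
V: inherits non-unit rules of {U, V} → UVV | a | aie.

S -> a | HUi; H -> a | UVV | UVa | aie; U -> a | aie; V -> a | UVV | aie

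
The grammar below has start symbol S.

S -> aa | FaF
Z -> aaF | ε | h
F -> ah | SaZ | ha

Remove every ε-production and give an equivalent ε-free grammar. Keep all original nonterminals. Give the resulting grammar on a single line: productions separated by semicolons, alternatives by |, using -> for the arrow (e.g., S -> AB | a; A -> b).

Nullable set: {Z}.
F -> SaZ: Z nullable, giving Sa | SaZ.
Drop Z -> ε.
Unchanged (no nullable symbols): S -> FaF; S -> aa; F -> ah; F -> ha; Z -> aaF; Z -> h.

S -> aa | FaF; F -> Sa | ah | ha | SaZ; Z -> h | aaF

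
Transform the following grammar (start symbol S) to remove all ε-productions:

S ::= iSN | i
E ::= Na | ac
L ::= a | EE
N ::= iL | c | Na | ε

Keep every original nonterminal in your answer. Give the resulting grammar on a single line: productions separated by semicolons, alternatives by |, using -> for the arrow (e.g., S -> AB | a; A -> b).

Nullable set: {N}.
S -> iSN: N nullable, giving iS | iSN.
E -> Na: N nullable, giving Na | a.
Drop N -> ε.
N -> Na: N nullable, giving Na | a.
Unchanged (no nullable symbols): S -> i; E -> ac; L -> EE; L -> a; N -> c; N -> iL.

S -> i | iS | iSN; E -> a | Na | ac; L -> a | EE; N -> a | c | Na | iL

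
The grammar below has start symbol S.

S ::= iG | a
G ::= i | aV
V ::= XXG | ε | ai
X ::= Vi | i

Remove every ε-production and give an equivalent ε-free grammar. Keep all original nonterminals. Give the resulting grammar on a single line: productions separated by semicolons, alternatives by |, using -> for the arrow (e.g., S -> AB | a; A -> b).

Nullable set: {V}.
G -> aV: V nullable, giving a | aV.
Drop V -> ε.
X -> Vi: V nullable, giving Vi | i.
Unchanged (no nullable symbols): S -> a; S -> iG; G -> i; V -> XXG; V -> ai; X -> i.

S -> a | iG; G -> a | i | aV; V -> ai | XXG; X -> i | Vi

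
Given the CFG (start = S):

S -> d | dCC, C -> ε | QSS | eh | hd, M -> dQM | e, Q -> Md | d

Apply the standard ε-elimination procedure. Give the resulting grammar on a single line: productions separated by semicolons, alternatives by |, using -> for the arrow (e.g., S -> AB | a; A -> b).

Nullable set: {C}.
S -> dCC: C, C nullable, giving d | dC | dCC.
Drop C -> ε.
Unchanged (no nullable symbols): S -> d; C -> QSS; C -> eh; C -> hd; M -> dQM; M -> e; Q -> Md; Q -> d.

S -> d | dC | dCC; C -> eh | hd | QSS; M -> e | dQM; Q -> d | Md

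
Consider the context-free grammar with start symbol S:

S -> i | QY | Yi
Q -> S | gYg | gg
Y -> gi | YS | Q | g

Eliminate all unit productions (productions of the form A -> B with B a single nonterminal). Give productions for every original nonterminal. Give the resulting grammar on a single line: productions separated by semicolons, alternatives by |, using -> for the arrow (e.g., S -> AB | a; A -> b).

Unit productions: Q->S, Y->Q.
Unit pairs (A ⇒* B via units): (Q,S), (Y,Q), (Y,S).
S: inherits non-unit rules of {S} → QY | Yi | i.
Q: inherits non-unit rules of {Q, S} → QY | Yi | gYg | gg | i.
Y: inherits non-unit rules of {Q, S, Y} → QY | YS | Yi | g | gYg | gg | gi | i.

S -> i | QY | Yi; Q -> i | QY | Yi | gg | gYg; Y -> g | i | QY | YS | Yi | gg | gi | gYg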